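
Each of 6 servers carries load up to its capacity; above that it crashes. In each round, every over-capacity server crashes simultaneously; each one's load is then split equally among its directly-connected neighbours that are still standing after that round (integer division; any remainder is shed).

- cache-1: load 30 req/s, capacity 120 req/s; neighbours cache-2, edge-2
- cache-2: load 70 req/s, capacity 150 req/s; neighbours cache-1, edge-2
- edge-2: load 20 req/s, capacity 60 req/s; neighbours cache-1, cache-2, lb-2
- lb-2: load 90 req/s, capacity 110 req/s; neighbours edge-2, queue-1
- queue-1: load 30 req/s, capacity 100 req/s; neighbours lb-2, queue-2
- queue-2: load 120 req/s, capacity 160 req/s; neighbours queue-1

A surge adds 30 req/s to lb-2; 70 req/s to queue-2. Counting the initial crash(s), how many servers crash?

Round 1 — lb-2 at 120 > 110; queue-2 at 190 > 160. lb-2, queue-2 crash.
  lb-2 sheds 120 req/s to edge-2, queue-1: 60 each.
    edge-2: 20+60 = 80 > 60
    queue-1: 30+60 = 90 ≤ 100
  queue-2 sheds 190 req/s to queue-1: 190 each.
    queue-1: 90+190 = 280 > 100
Round 2 — edge-2, queue-1 crash.
  edge-2 sheds 80 req/s to cache-1, cache-2: 40 each.
    cache-1: 30+40 = 70 ≤ 120
    cache-2: 70+40 = 110 ≤ 150
  queue-1 sheds 280 req/s: no online neighbours, lost.
No further crashes.

4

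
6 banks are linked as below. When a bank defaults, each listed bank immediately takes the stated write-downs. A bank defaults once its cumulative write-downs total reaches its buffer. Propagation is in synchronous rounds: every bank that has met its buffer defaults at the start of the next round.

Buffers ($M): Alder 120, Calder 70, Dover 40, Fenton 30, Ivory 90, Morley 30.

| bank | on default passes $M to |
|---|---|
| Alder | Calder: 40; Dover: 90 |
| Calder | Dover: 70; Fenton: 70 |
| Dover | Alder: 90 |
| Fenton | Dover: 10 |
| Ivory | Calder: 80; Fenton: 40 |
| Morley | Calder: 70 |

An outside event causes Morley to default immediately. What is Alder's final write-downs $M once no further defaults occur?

Round 1 — Morley defaults (initial).
  Calder: +70 → 70 ≥ 70
Round 2 — Calder defaults.
  Dover: +70 → 70 ≥ 40
  Fenton: +70 → 70 ≥ 30
Round 3 — Dover, Fenton default.
  Alder: +90 → 90 < 120
No further defaults.

90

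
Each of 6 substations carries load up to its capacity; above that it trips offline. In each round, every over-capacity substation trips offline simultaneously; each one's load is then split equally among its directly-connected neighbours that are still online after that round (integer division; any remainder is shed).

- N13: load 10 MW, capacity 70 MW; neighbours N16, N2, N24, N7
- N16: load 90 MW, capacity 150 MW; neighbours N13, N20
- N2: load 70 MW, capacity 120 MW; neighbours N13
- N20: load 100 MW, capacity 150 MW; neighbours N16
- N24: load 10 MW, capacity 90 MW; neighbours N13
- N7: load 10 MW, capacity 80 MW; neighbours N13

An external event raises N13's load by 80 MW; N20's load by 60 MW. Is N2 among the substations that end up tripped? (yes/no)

no

Round 1 — N13 at 90 > 70; N20 at 160 > 150. N13, N20 trip offline.
  N13 sheds 90 MW to N16, N2, N24, N7: 22 each (2 lost).
    N16: 90+22 = 112 ≤ 150
    N2: 70+22 = 92 ≤ 120
    N24: 10+22 = 32 ≤ 90
    N7: 10+22 = 32 ≤ 80
  N20 sheds 160 MW to N16: 160 each.
    N16: 112+160 = 272 > 150
Round 2 — N16 trips offline.
  N16 sheds 272 MW: no online neighbours, lost.
No further trips.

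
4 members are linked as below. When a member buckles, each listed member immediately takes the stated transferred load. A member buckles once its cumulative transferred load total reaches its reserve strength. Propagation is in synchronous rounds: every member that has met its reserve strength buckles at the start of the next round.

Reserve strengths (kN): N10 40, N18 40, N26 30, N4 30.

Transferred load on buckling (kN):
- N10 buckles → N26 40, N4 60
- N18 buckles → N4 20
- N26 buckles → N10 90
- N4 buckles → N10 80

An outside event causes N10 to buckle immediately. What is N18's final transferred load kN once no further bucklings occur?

Round 1 — N10 buckles (initial).
  N26: +40 → 40 ≥ 30
  N4: +60 → 60 ≥ 30
Round 2 — N26, N4 buckle.
No further bucklings.

0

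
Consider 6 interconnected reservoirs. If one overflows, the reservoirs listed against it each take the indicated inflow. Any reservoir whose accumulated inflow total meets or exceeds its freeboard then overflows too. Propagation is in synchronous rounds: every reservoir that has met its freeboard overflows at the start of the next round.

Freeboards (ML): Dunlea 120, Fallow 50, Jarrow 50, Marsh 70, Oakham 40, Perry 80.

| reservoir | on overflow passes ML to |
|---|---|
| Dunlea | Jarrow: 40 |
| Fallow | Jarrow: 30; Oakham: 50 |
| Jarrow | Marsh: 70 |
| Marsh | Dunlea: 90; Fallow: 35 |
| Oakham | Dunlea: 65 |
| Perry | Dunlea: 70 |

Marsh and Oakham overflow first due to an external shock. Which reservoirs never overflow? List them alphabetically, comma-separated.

Fallow, Jarrow, Perry

Round 1 — Marsh, Oakham overflow (initial).
  Dunlea: +90+65 → 155 ≥ 120
  Fallow: +35 → 35 < 50
Round 2 — Dunlea overflows.
  Jarrow: +40 → 40 < 50
No further overflows.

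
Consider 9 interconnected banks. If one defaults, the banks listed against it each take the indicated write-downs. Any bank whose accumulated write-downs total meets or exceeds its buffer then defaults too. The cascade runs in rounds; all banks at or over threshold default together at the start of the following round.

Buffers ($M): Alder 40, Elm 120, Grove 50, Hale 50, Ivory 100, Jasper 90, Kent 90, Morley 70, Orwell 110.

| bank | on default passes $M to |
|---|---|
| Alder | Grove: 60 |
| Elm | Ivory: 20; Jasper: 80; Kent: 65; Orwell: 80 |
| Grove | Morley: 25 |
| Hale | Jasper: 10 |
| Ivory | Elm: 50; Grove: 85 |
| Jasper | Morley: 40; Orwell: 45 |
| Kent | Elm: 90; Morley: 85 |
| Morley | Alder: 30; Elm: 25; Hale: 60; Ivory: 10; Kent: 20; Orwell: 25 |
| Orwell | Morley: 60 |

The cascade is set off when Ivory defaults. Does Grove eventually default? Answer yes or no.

yes

Round 1 — Ivory defaults (initial).
  Elm: +50 → 50 < 120
  Grove: +85 → 85 ≥ 50
Round 2 — Grove defaults.
  Morley: +25 → 25 < 70
No further defaults.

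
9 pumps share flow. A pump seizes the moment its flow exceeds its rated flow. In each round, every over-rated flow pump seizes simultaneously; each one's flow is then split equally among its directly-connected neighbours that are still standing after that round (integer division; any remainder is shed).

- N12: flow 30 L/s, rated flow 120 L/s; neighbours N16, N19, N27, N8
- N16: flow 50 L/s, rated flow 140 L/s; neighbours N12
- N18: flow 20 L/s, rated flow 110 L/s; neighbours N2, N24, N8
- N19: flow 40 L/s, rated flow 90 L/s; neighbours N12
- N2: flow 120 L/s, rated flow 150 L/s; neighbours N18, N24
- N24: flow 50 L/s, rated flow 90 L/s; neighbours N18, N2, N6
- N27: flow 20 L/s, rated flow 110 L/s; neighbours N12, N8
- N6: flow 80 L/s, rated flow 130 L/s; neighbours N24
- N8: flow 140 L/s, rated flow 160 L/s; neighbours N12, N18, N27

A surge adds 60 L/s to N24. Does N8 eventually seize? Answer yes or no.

Round 1 — N24 at 110 > 90. N24 seizes.
  N24 sheds 110 L/s to N18, N2, N6: 36 each (2 lost).
    N18: 20+36 = 56 ≤ 110
    N2: 120+36 = 156 > 150
    N6: 80+36 = 116 ≤ 130
Round 2 — N2 seizes.
  N2 sheds 156 L/s to N18: 156 each.
    N18: 56+156 = 212 > 110
Round 3 — N18 seizes.
  N18 sheds 212 L/s to N8: 212 each.
    N8: 140+212 = 352 > 160
Round 4 — N8 seizes.
  N8 sheds 352 L/s to N12, N27: 176 each.
    N12: 30+176 = 206 > 120
    N27: 20+176 = 196 > 110
Round 5 — N12, N27 seize.
  N12 sheds 206 L/s to N16, N19: 103 each.
    N16: 50+103 = 153 > 140
    N19: 40+103 = 143 > 90
  N27 sheds 196 L/s: no online neighbours, lost.
Round 6 — N16, N19 seize.
  N16 sheds 153 L/s: no online neighbours, lost.
  N19 sheds 143 L/s: no online neighbours, lost.
No further seizures.

yes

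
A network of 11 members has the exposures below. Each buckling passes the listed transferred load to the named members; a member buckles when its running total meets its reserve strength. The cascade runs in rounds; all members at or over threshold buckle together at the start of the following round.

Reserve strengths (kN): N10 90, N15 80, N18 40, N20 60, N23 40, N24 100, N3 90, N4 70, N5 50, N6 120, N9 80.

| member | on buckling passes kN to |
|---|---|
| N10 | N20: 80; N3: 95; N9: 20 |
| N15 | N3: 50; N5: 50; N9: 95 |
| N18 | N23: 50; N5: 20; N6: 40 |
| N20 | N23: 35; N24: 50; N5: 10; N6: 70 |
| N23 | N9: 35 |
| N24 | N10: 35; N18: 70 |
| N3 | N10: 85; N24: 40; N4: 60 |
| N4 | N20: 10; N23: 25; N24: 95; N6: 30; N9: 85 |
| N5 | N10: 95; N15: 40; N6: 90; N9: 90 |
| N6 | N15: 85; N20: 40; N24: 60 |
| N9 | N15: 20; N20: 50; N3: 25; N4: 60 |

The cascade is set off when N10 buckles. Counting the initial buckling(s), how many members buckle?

Round 1 — N10 buckles (initial).
  N20: +80 → 80 ≥ 60
  N3: +95 → 95 ≥ 90
  N9: +20 → 20 < 80
Round 2 — N20, N3 buckle.
  N23: +35 → 35 < 40
  N24: +50+40 → 90 < 100
  N4: +60 → 60 < 70
  N5: +10 → 10 < 50
  N6: +70 → 70 < 120
No further bucklings.

3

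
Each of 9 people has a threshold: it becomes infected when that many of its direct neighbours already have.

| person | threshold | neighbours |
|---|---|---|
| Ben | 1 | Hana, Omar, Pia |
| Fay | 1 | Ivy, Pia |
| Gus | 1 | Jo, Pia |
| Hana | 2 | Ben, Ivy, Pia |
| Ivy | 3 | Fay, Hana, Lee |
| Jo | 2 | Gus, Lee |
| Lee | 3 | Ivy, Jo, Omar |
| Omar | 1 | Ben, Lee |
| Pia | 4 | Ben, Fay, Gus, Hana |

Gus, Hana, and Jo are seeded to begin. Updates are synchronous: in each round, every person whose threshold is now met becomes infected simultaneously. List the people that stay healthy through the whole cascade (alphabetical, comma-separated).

Fay, Ivy, Lee, Pia

Round 1 — Gus, Hana, Jo become infected (initial).
Round 2 — checking thresholds:
  Ben: 1 of 3 neighbours ≥ 1, becomes infected.
  Ivy: 1 of 3 neighbours < 3, not yet.
  Lee: 1 of 3 neighbours < 3, not yet.
  Pia: 2 of 4 neighbours < 4, not yet.
Round 3 — checking thresholds:
  Ivy: 1 of 3 neighbours < 3, not yet.
  Lee: 1 of 3 neighbours < 3, not yet.
  Omar: 1 of 2 neighbours ≥ 1, becomes infected.
  Pia: 3 of 4 neighbours < 4, not yet.
Round 4 — no new infections; cascade stops.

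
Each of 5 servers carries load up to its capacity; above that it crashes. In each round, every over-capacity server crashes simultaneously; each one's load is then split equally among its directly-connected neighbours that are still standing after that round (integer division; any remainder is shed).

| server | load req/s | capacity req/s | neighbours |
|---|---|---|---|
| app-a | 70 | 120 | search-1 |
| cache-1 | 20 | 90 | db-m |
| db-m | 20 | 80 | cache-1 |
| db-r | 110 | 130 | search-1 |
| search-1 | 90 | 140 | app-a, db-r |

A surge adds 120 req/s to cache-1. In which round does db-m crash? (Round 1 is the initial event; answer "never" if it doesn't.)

Round 1 — cache-1 at 140 > 90. cache-1 crashes.
  cache-1 sheds 140 req/s to db-m: 140 each.
    db-m: 20+140 = 160 > 80
Round 2 — db-m crashes.
  db-m sheds 160 req/s: no online neighbours, lost.
No further crashes.

2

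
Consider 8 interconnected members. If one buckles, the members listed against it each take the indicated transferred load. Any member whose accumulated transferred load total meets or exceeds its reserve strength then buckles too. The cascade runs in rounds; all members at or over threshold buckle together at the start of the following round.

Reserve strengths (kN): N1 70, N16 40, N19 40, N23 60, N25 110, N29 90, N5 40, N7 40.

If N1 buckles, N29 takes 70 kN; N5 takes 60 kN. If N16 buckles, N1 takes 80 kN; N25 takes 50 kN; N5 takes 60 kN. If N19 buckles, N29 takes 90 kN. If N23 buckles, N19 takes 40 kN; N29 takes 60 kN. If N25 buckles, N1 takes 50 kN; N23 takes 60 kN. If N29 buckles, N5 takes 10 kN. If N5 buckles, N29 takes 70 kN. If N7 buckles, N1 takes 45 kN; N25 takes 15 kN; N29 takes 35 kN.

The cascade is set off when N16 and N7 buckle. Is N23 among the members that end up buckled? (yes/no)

Round 1 — N16, N7 buckle (initial).
  N1: +80+45 → 125 ≥ 70
  N25: +50+15 → 65 < 110
  N29: +35 → 35 < 90
  N5: +60 → 60 ≥ 40
Round 2 — N1, N5 buckle.
  N29: +70+70 → 175 ≥ 90
Round 3 — N29 buckles.
No further bucklings.

no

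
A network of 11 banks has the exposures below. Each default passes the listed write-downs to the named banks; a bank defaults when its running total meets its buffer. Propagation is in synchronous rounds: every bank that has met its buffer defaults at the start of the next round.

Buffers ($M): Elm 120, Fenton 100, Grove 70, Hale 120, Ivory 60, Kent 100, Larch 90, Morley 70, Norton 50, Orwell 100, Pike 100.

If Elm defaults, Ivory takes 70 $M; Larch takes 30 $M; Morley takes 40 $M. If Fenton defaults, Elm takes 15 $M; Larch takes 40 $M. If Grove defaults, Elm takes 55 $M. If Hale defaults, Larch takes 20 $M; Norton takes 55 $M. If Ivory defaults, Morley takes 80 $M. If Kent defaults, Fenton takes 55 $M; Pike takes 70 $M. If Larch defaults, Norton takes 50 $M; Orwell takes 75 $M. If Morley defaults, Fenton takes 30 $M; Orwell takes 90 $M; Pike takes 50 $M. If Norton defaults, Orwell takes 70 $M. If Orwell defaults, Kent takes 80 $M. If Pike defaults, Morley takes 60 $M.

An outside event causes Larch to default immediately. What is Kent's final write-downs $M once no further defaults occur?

80

Round 1 — Larch defaults (initial).
  Norton: +50 → 50 ≥ 50
  Orwell: +75 → 75 < 100
Round 2 — Norton defaults.
  Orwell: +70 → 145 ≥ 100
Round 3 — Orwell defaults.
  Kent: +80 → 80 < 100
No further defaults.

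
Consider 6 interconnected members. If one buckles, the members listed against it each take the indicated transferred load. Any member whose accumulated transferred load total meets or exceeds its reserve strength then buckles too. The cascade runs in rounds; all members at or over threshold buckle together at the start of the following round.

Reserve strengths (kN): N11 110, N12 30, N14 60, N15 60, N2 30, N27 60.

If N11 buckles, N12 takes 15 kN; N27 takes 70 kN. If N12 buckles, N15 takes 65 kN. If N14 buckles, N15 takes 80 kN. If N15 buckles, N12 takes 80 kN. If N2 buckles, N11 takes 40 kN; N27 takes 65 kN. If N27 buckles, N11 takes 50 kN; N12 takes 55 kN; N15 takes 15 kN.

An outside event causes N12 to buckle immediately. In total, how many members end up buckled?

Round 1 — N12 buckles (initial).
  N15: +65 → 65 ≥ 60
Round 2 — N15 buckles.
No further bucklings.

2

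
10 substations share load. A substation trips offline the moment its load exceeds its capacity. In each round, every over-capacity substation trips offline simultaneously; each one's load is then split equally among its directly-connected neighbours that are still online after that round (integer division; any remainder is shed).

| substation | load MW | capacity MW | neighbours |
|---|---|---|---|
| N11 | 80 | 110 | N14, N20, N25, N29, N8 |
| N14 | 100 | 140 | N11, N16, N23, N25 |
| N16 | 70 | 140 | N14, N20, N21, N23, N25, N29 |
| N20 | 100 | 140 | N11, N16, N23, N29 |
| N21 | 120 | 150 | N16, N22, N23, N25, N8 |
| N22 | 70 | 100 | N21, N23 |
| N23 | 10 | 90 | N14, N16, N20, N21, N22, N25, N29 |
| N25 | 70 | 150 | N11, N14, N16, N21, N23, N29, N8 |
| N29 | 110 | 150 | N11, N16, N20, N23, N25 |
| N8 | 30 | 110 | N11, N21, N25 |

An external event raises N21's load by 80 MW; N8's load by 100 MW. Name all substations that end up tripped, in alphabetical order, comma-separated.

Round 1 — N21 at 200 > 150; N8 at 130 > 110. N21, N8 trip offline.
  N21 sheds 200 MW to N16, N22, N23, N25: 50 each.
    N16: 70+50 = 120 ≤ 140
    N22: 70+50 = 120 > 100
    N23: 10+50 = 60 ≤ 90
    N25: 70+50 = 120 ≤ 150
  N8 sheds 130 MW to N11, N25: 65 each.
    N11: 80+65 = 145 > 110
    N25: 120+65 = 185 > 150
Round 2 — N11, N22, N25 trip offline.
  N11 sheds 145 MW to N14, N20, N29: 48 each (1 lost).
    N14: 100+48 = 148 > 140
    N20: 100+48 = 148 > 140
    N29: 110+48 = 158 > 150
  N22 sheds 120 MW to N23: 120 each.
    N23: 60+120 = 180 > 90
  N25 sheds 185 MW to N14, N16, N23, N29: 46 each (1 lost).
    N14: 148+46 = 194 > 140
    N16: 120+46 = 166 > 140
    N23: 180+46 = 226 > 90
    N29: 158+46 = 204 > 150
Round 3 — N14, N16, N20, N23, N29 trip offline.
  N14 sheds 194 MW: no online neighbours, lost.
  N16 sheds 166 MW: no online neighbours, lost.
  N20 sheds 148 MW: no online neighbours, lost.
  N23 sheds 226 MW: no online neighbours, lost.
  N29 sheds 204 MW: no online neighbours, lost.
No further trips.

N11, N14, N16, N20, N21, N22, N23, N25, N29, N8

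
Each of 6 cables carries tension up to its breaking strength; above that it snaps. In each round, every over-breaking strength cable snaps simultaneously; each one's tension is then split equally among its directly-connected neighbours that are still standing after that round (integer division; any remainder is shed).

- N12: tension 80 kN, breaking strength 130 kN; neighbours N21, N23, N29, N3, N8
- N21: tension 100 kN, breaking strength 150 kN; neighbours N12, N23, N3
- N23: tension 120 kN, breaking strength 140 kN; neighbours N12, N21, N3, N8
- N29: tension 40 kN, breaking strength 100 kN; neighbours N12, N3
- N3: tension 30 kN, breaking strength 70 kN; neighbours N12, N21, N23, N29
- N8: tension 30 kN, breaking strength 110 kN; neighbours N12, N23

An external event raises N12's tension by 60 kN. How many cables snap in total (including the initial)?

Round 1 — N12 at 140 > 130. N12 snaps.
  N12 sheds 140 kN to N21, N23, N29, N3, N8: 28 each.
    N21: 100+28 = 128 ≤ 150
    N23: 120+28 = 148 > 140
    N29: 40+28 = 68 ≤ 100
    N3: 30+28 = 58 ≤ 70
    N8: 30+28 = 58 ≤ 110
Round 2 — N23 snaps.
  N23 sheds 148 kN to N21, N3, N8: 49 each (1 lost).
    N21: 128+49 = 177 > 150
    N3: 58+49 = 107 > 70
    N8: 58+49 = 107 ≤ 110
Round 3 — N21, N3 snap.
  N21 sheds 177 kN: no online neighbours, lost.
  N3 sheds 107 kN to N29: 107 each.
    N29: 68+107 = 175 > 100
Round 4 — N29 snaps.
  N29 sheds 175 kN: no online neighbours, lost.
No further breaks.

5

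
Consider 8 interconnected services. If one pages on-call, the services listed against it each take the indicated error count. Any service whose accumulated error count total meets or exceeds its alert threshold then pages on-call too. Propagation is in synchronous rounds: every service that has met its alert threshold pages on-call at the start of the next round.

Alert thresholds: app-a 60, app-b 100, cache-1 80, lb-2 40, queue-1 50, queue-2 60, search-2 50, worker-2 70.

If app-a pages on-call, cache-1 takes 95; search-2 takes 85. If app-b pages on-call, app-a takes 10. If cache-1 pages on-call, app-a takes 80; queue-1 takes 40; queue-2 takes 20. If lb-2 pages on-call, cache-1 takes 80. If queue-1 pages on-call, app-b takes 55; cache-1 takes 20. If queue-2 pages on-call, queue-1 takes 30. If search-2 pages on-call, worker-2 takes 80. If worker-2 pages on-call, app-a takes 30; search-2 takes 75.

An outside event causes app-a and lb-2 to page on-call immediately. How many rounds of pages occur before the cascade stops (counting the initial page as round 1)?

Round 1 — app-a, lb-2 page on-call (initial).
  cache-1: +95+80 → 175 ≥ 80
  search-2: +85 → 85 ≥ 50
Round 2 — cache-1, search-2 page on-call.
  queue-1: +40 → 40 < 50
  queue-2: +20 → 20 < 60
  worker-2: +80 → 80 ≥ 70
Round 3 — worker-2 pages on-call.
No further pages.

3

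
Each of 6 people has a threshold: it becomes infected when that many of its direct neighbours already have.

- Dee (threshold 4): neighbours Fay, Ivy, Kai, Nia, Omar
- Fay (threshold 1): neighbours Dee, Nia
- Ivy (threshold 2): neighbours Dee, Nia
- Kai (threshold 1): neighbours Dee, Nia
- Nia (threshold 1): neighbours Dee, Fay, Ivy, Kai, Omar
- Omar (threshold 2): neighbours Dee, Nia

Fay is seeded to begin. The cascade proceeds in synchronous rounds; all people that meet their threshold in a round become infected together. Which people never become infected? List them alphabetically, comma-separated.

Dee, Ivy, Omar

Round 1 — Fay becomes infected (initial).
Round 2 — checking thresholds:
  Dee: 1 of 5 neighbours < 4, holds.
  Nia: 1 of 5 neighbours ≥ 1, becomes infected.
Round 3 — checking thresholds:
  Dee: 2 of 5 neighbours < 4, holds.
  Ivy: 1 of 2 neighbours < 2, holds.
  Kai: 1 of 2 neighbours ≥ 1, becomes infected.
  Omar: 1 of 2 neighbours < 2, holds.
Round 4 — no new infections; cascade stops.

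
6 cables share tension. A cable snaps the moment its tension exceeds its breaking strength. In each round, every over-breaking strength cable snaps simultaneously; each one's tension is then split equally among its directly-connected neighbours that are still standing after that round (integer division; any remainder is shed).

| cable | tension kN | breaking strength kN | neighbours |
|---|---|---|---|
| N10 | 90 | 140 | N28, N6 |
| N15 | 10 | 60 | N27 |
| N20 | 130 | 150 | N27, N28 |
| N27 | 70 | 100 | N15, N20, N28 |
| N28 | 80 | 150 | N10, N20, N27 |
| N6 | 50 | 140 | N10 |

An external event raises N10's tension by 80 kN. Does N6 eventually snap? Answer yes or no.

no

Round 1 — N10 at 170 > 140. N10 snaps.
  N10 sheds 170 kN to N28, N6: 85 each.
    N28: 80+85 = 165 > 150
    N6: 50+85 = 135 ≤ 140
Round 2 — N28 snaps.
  N28 sheds 165 kN to N20, N27: 82 each (1 lost).
    N20: 130+82 = 212 > 150
    N27: 70+82 = 152 > 100
Round 3 — N20, N27 snap.
  N20 sheds 212 kN: no online neighbours, lost.
  N27 sheds 152 kN to N15: 152 each.
    N15: 10+152 = 162 > 60
Round 4 — N15 snaps.
  N15 sheds 162 kN: no online neighbours, lost.
No further breaks.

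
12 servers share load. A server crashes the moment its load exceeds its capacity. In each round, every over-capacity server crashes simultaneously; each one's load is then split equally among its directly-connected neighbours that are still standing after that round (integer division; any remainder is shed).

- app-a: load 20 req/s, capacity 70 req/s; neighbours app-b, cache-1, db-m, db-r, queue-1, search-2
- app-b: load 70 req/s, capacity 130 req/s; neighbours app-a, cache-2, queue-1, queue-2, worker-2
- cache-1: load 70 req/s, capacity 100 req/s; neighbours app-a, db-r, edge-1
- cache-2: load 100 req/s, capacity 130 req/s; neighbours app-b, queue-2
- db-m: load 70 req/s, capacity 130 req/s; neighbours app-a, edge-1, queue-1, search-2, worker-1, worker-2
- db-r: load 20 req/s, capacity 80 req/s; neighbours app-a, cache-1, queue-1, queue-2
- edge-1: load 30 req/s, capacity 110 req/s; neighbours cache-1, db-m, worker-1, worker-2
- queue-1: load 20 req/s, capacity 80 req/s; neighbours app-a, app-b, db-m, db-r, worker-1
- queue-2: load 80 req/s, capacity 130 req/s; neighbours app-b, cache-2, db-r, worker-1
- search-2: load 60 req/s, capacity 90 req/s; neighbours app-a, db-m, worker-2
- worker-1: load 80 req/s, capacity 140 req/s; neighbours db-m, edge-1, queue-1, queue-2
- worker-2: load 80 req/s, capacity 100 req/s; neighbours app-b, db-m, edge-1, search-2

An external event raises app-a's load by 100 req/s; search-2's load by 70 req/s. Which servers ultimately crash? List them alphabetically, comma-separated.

Round 1 — app-a at 120 > 70; search-2 at 130 > 90. app-a, search-2 crash.
  app-a sheds 120 req/s to app-b, cache-1, db-m, db-r, queue-1: 24 each.
    app-b: 70+24 = 94 ≤ 130
    cache-1: 70+24 = 94 ≤ 100
    db-m: 70+24 = 94 ≤ 130
    db-r: 20+24 = 44 ≤ 80
    queue-1: 20+24 = 44 ≤ 80
  search-2 sheds 130 req/s to db-m, worker-2: 65 each.
    db-m: 94+65 = 159 > 130
    worker-2: 80+65 = 145 > 100
Round 2 — db-m, worker-2 crash.
  db-m sheds 159 req/s to edge-1, queue-1, worker-1: 53 each.
    edge-1: 30+53 = 83 ≤ 110
    queue-1: 44+53 = 97 > 80
    worker-1: 80+53 = 133 ≤ 140
  worker-2 sheds 145 req/s to app-b, edge-1: 72 each (1 lost).
    app-b: 94+72 = 166 > 130
    edge-1: 83+72 = 155 > 110
Round 3 — app-b, edge-1, queue-1 crash.
  app-b sheds 166 req/s to cache-2, queue-2: 83 each.
    cache-2: 100+83 = 183 > 130
    queue-2: 80+83 = 163 > 130
  edge-1 sheds 155 req/s to cache-1, worker-1: 77 each (1 lost).
    cache-1: 94+77 = 171 > 100
    worker-1: 133+77 = 210 > 140
  queue-1 sheds 97 req/s to db-r, worker-1: 48 each (1 lost).
    db-r: 44+48 = 92 > 80
    worker-1: 210+48 = 258 > 140
Round 4 — cache-1, cache-2, db-r, queue-2, worker-1 crash.
  cache-1 sheds 171 req/s: no online neighbours, lost.
  cache-2 sheds 183 req/s: no online neighbours, lost.
  db-r sheds 92 req/s: no online neighbours, lost.
  queue-2 sheds 163 req/s: no online neighbours, lost.
  worker-1 sheds 258 req/s: no online neighbours, lost.
No further crashes.

app-a, app-b, cache-1, cache-2, db-m, db-r, edge-1, queue-1, queue-2, search-2, worker-1, worker-2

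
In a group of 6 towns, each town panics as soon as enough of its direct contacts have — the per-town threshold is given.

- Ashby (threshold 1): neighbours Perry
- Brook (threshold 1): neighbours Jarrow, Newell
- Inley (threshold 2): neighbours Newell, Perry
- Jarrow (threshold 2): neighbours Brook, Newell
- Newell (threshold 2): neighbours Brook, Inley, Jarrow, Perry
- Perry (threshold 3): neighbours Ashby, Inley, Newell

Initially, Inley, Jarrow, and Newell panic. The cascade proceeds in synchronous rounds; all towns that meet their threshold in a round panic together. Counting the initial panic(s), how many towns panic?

4

Round 1 — Inley, Jarrow, Newell panic (initial).
Round 2 — checking thresholds:
  Brook: 2 of 2 neighbours ≥ 1, panics.
  Perry: 2 of 3 neighbours < 3, not yet.
Round 3 — no new panics; cascade stops.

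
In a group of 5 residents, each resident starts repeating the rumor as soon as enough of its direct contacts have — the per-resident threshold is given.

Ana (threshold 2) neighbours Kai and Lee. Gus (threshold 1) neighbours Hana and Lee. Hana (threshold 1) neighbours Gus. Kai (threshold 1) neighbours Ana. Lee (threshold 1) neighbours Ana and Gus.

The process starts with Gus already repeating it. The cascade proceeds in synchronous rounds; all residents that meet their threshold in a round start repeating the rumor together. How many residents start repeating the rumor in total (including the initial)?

Round 1 — Gus starts repeating the rumor (initial).
Round 2 — checking thresholds:
  Hana: 1 of 1 neighbours ≥ 1, starts repeating the rumor.
  Lee: 1 of 2 neighbours ≥ 1, starts repeating the rumor.
Round 3 — no new spreads; cascade stops.

3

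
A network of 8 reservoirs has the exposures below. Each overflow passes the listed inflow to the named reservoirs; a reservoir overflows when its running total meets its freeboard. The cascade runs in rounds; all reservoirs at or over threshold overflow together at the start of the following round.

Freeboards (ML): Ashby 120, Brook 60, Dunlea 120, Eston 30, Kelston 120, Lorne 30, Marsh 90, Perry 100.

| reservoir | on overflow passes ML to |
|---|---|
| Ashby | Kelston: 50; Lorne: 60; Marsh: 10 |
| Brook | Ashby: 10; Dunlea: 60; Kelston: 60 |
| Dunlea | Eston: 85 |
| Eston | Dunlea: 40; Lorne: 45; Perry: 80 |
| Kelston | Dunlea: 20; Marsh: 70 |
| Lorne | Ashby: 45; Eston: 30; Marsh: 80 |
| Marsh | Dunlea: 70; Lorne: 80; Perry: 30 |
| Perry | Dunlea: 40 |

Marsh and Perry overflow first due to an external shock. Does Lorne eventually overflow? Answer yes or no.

Round 1 — Marsh, Perry overflow (initial).
  Dunlea: +70+40 → 110 < 120
  Lorne: +80 → 80 ≥ 30
Round 2 — Lorne overflows.
  Ashby: +45 → 45 < 120
  Eston: +30 → 30 ≥ 30
Round 3 — Eston overflows.
  Dunlea: +40 → 150 ≥ 120
Round 4 — Dunlea overflows.
No further overflows.

yes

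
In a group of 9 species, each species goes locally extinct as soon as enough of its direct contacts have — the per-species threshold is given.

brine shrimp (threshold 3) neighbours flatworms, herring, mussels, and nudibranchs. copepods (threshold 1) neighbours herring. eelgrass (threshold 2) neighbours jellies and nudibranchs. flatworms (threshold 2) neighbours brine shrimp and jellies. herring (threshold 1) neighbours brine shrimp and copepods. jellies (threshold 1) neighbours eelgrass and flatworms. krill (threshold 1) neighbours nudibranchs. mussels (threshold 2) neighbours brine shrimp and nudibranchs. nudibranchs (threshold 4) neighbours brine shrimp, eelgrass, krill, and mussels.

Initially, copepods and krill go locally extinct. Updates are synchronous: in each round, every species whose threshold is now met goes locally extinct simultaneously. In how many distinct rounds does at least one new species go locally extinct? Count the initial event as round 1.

Round 1 — copepods, krill go locally extinct (initial).
Round 2 — checking thresholds:
  herring: 1 of 2 neighbours ≥ 1, goes locally extinct.
  nudibranchs: 1 of 4 neighbours < 4, holds.
Round 3 — no new extinctions; cascade stops.

2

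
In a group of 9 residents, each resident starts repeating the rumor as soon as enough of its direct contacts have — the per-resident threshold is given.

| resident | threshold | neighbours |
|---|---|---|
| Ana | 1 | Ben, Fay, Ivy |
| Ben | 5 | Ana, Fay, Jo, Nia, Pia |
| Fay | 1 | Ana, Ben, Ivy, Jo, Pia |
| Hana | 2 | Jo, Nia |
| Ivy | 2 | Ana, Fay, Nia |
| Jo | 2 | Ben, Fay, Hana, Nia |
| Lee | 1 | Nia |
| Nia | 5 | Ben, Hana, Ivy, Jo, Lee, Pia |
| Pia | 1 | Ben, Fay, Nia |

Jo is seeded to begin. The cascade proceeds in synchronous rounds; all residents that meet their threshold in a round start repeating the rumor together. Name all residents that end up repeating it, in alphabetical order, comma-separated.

Round 1 — Jo starts repeating the rumor (initial).
Round 2 — checking thresholds:
  Ben: 1 of 5 neighbours < 5, holds.
  Fay: 1 of 5 neighbours ≥ 1, starts repeating the rumor.
  Hana: 1 of 2 neighbours < 2, holds.
  Nia: 1 of 6 neighbours < 5, holds.
Round 3 — checking thresholds:
  Ana: 1 of 3 neighbours ≥ 1, starts repeating the rumor.
  Ben: 2 of 5 neighbours < 5, holds.
  Hana: 1 of 2 neighbours < 2, holds.
  Ivy: 1 of 3 neighbours < 2, holds.
  Nia: 1 of 6 neighbours < 5, holds.
  Pia: 1 of 3 neighbours ≥ 1, starts repeating the rumor.
Round 4 — checking thresholds:
  Ben: 4 of 5 neighbours < 5, holds.
  Hana: 1 of 2 neighbours < 2, holds.
  Ivy: 2 of 3 neighbours ≥ 2, starts repeating the rumor.
  Nia: 2 of 6 neighbours < 5, holds.
Round 5 — no new spreads; cascade stops.

Ana, Fay, Ivy, Jo, Pia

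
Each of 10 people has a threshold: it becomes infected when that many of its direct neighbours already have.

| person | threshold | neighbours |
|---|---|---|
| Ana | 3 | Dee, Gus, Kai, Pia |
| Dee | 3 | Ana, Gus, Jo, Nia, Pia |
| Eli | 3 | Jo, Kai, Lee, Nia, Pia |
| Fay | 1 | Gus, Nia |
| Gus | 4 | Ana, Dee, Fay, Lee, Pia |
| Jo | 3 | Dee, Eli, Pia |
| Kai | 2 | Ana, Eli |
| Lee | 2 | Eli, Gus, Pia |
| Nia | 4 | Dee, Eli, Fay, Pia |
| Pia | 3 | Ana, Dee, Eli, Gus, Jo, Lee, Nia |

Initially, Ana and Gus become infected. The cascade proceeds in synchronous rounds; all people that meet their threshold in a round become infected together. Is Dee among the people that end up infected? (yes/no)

no

Round 1 — Ana, Gus become infected (initial).
Round 2 — checking thresholds:
  Dee: 2 of 5 neighbours < 3, holds.
  Fay: 1 of 2 neighbours ≥ 1, becomes infected.
  Kai: 1 of 2 neighbours < 2, holds.
  Lee: 1 of 3 neighbours < 2, holds.
  Pia: 2 of 7 neighbours < 3, holds.
Round 3 — no new infections; cascade stops.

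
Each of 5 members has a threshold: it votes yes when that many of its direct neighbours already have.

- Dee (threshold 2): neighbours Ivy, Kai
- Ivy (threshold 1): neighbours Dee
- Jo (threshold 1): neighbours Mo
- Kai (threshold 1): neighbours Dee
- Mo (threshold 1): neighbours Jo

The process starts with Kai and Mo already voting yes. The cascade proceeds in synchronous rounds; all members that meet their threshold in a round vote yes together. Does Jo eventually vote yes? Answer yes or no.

yes

Round 1 — Kai, Mo vote yes (initial).
Round 2 — checking thresholds:
  Dee: 1 of 2 neighbours < 2, below threshold.
  Jo: 1 of 1 neighbours ≥ 1, votes yes.
Round 3 — no new yes votes; cascade stops.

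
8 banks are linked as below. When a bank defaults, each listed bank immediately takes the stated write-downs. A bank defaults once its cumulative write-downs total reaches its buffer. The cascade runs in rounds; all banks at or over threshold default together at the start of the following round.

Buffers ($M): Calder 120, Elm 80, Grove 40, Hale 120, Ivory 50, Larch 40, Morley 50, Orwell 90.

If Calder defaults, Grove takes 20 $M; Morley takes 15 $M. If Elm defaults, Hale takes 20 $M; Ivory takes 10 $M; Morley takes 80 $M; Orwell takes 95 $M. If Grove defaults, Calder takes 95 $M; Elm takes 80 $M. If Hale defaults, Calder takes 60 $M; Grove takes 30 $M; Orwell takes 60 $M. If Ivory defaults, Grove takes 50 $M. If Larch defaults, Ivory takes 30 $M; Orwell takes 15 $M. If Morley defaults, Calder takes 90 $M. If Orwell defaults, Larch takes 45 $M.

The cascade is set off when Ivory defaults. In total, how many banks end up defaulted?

7

Round 1 — Ivory defaults (initial).
  Grove: +50 → 50 ≥ 40
Round 2 — Grove defaults.
  Calder: +95 → 95 < 120
  Elm: +80 → 80 ≥ 80
Round 3 — Elm defaults.
  Hale: +20 → 20 < 120
  Morley: +80 → 80 ≥ 50
  Orwell: +95 → 95 ≥ 90
Round 4 — Morley, Orwell default.
  Calder: +90 → 185 ≥ 120
  Larch: +45 → 45 ≥ 40
Round 5 — Calder, Larch default.
No further defaults.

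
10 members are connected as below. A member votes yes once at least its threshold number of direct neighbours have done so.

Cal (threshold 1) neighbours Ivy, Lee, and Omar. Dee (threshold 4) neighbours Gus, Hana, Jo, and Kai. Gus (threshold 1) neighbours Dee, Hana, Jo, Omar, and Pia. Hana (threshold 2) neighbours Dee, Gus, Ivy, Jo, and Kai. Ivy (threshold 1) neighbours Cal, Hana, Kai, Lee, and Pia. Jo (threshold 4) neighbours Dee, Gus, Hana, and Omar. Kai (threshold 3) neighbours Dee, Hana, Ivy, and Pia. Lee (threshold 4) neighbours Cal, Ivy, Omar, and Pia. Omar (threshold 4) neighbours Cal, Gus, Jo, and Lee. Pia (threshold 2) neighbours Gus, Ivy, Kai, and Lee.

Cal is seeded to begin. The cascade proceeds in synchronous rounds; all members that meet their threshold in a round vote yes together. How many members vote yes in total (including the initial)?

Round 1 — Cal votes yes (initial).
Round 2 — checking thresholds:
  Ivy: 1 of 5 neighbours ≥ 1, votes yes.
  Lee: 1 of 4 neighbours < 4, below threshold.
  Omar: 1 of 4 neighbours < 4, below threshold.
Round 3 — no new yes votes; cascade stops.

2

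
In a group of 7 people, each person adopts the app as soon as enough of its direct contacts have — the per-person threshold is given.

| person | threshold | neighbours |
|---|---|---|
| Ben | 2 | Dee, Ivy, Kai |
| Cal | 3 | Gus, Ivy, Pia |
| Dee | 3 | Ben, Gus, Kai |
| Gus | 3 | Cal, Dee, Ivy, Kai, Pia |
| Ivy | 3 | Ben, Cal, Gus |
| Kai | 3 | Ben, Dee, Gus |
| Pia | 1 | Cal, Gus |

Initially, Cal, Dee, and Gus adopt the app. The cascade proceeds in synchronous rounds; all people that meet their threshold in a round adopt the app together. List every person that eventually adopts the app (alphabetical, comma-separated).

Cal, Dee, Gus, Pia

Round 1 — Cal, Dee, Gus adopt the app (initial).
Round 2 — checking thresholds:
  Ben: 1 of 3 neighbours < 2, not yet.
  Ivy: 2 of 3 neighbours < 3, not yet.
  Kai: 2 of 3 neighbours < 3, not yet.
  Pia: 2 of 2 neighbours ≥ 1, adopts the app.
Round 3 — no new adoptions; cascade stops.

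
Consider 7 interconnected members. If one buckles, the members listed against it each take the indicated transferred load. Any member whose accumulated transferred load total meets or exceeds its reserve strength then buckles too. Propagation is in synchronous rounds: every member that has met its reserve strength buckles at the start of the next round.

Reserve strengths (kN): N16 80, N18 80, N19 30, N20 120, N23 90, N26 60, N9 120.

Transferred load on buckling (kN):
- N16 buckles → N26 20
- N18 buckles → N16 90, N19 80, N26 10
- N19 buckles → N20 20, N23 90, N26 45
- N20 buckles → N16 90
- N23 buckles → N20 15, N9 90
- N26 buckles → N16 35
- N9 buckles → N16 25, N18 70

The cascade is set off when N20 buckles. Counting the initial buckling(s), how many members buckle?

2

Round 1 — N20 buckles (initial).
  N16: +90 → 90 ≥ 80
Round 2 — N16 buckles.
  N26: +20 → 20 < 60
No further bucklings.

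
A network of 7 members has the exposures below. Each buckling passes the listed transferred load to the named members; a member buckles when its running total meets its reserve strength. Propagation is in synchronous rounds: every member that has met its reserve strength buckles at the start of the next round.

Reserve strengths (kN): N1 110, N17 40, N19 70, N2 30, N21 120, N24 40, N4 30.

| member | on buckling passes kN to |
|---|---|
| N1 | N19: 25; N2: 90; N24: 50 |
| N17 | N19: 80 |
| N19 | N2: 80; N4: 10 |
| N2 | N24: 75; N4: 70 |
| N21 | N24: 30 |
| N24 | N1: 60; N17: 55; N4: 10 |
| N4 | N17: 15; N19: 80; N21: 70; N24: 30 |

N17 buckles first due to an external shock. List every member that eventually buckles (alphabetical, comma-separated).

Round 1 — N17 buckles (initial).
  N19: +80 → 80 ≥ 70
Round 2 — N19 buckles.
  N2: +80 → 80 ≥ 30
  N4: +10 → 10 < 30
Round 3 — N2 buckles.
  N24: +75 → 75 ≥ 40
  N4: +70 → 80 ≥ 30
Round 4 — N24, N4 buckle.
  N1: +60 → 60 < 110
  N21: +70 → 70 < 120
No further bucklings.

N17, N19, N2, N24, N4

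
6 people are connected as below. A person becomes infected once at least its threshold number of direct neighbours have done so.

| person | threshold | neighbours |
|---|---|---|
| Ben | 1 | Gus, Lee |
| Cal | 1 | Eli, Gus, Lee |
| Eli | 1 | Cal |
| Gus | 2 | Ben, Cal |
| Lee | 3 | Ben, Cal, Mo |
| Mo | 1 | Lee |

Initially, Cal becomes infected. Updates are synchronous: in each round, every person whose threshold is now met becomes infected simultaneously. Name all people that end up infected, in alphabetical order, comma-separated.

Cal, Eli

Round 1 — Cal becomes infected (initial).
Round 2 — checking thresholds:
  Eli: 1 of 1 neighbours ≥ 1, becomes infected.
  Gus: 1 of 2 neighbours < 2, not yet.
  Lee: 1 of 3 neighbours < 3, not yet.
Round 3 — no new infections; cascade stops.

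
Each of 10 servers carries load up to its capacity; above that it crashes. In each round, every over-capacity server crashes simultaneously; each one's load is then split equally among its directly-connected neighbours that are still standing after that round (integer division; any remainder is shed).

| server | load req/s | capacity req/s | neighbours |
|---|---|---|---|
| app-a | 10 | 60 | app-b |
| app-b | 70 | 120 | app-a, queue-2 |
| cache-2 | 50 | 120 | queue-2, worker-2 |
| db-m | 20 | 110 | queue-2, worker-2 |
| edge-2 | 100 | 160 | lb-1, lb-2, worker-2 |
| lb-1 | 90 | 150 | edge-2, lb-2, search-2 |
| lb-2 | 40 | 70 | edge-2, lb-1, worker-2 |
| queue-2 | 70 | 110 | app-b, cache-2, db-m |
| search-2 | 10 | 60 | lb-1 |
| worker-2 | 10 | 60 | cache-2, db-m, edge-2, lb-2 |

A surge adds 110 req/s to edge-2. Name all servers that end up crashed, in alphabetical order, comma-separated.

edge-2, lb-1, lb-2, search-2, worker-2

Round 1 — edge-2 at 210 > 160. edge-2 crashes.
  edge-2 sheds 210 req/s to lb-1, lb-2, worker-2: 70 each.
    lb-1: 90+70 = 160 > 150
    lb-2: 40+70 = 110 > 70
    worker-2: 10+70 = 80 > 60
Round 2 — lb-1, lb-2, worker-2 crash.
  lb-1 sheds 160 req/s to search-2: 160 each.
    search-2: 10+160 = 170 > 60
  lb-2 sheds 110 req/s: no online neighbours, lost.
  worker-2 sheds 80 req/s to cache-2, db-m: 40 each.
    cache-2: 50+40 = 90 ≤ 120
    db-m: 20+40 = 60 ≤ 110
Round 3 — search-2 crashes.
  search-2 sheds 170 req/s: no online neighbours, lost.
No further crashes.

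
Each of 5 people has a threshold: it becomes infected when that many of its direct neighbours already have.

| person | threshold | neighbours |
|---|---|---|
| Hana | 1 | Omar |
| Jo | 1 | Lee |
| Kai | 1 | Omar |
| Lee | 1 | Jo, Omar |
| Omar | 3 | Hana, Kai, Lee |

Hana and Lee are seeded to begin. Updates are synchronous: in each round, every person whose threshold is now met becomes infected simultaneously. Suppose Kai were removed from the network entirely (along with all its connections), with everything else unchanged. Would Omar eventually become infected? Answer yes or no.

With Kai removed:
Round 1 — Hana, Lee become infected (initial).
Round 2 — checking thresholds:
  Jo: 1 of 1 neighbours ≥ 1, becomes infected.
  Omar: 2 of 2 neighbours < 3, below threshold.
Round 3 — no new infections; cascade stops.

no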